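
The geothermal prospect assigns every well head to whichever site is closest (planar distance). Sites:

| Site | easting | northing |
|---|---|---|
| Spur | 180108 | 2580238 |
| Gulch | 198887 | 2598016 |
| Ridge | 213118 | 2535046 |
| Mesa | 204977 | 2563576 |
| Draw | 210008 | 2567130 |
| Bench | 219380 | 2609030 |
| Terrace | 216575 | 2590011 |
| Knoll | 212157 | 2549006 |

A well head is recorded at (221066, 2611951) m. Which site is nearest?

Bench

Squared distances to each site:
Spur: 2683272133.000; Gulch: 686092266.000; Ridge: 5977549729.000; Mesa: 2598996546.000; Draw: 2131201405.000; Bench: 11374837.000; Terrace: 501532681.000; Knoll: 4041443306.000.
Minimum at Bench.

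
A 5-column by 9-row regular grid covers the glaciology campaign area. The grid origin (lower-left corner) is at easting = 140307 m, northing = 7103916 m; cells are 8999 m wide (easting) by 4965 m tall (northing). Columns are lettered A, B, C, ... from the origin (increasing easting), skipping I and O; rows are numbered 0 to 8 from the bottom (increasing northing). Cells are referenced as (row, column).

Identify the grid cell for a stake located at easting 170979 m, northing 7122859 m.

(3, D)

Column index: ⌊(170979 − 140307) / 8999⌋ = ⌊3.408⌋ = 3 → column D
Row offset from origin: ⌊(7122859 − 7103916) / 4965⌋ = ⌊3.815⌋ = 3 → row 3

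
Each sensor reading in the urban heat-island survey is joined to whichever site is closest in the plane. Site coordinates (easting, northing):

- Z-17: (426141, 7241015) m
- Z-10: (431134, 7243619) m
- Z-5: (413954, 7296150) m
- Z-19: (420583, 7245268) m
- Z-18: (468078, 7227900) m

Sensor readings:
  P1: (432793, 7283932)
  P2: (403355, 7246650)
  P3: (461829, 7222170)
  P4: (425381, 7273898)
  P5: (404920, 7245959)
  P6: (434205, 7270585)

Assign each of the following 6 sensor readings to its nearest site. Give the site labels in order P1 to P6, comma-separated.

P1 → Z-5 (d²=504187445.00)
P2 → Z-19 (d²=298713908.00)
P3 → Z-18 (d²=71882901.00)
P4 → Z-5 (d²=625727833.00)
P5 → Z-19 (d²=245807050.00)
P6 → Z-10 (d²=736596197.00)

Z-5, Z-19, Z-18, Z-5, Z-19, Z-10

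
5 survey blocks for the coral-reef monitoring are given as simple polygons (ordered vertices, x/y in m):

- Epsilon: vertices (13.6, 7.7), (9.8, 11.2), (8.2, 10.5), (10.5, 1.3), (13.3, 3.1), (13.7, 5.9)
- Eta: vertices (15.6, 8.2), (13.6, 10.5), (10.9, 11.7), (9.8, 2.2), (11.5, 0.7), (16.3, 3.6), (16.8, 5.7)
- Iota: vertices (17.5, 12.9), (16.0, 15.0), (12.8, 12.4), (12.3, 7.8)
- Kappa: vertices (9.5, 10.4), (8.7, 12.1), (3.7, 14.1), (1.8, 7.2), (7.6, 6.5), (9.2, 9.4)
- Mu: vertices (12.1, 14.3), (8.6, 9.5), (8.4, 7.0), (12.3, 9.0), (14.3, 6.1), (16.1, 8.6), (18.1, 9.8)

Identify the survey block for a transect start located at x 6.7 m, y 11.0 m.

Kappa

Cast a ray rightward from (6.7, 11.0). For each polygon, the edges (by vertex number in listed order) whose endpoints lie on opposite sides of y = 11.0, where each meets that height, and whether that is right or left of the point:
Epsilon: 1–2 at x≈10.02 (right), 2–3 at x≈9.34 (right) → 2 crossings.
Eta: 2–3 at x≈12.47 (right), 3–4 at x≈10.82 (right) → 2 crossings.
Iota: 3–4 at x≈12.65 (right), 4–1 at x≈15.56 (right) → 2 crossings.
Kappa: 1–2 at x≈9.22 (right), 3–4 at x≈2.85 (left) → 1 crossing.
Mu: 1–2 at x≈9.69 (right), 7–1 at x≈16.50 (right) → 2 crossings.
Only Kappa has an odd count, so the point is inside Kappa.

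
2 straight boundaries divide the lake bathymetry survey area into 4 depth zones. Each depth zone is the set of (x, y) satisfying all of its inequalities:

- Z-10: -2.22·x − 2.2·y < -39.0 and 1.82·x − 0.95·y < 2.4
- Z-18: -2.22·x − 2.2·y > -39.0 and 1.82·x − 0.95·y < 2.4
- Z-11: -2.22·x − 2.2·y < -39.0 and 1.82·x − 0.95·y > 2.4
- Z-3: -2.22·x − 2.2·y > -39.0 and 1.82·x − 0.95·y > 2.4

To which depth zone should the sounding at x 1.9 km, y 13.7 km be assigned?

-2.22·1.9 − 2.2·13.7 = -34.358, which is > -39.0
1.82·1.9 − 0.95·13.7 = -9.557, which is < 2.4
This sign pattern matches Z-18.

Z-18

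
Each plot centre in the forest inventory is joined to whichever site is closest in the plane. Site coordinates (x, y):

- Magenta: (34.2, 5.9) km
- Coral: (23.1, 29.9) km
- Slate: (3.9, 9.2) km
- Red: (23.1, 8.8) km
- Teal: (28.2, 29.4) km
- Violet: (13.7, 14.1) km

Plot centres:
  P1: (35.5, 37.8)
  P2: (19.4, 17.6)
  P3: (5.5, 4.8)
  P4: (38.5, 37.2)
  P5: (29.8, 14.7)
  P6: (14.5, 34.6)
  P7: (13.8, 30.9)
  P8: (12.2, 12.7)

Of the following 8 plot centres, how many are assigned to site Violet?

P1 → Teal
P2 → Violet
P3 → Slate
P4 → Teal
P5 → Red
P6 → Coral
P7 → Coral
P8 → Violet
2 of the 8 go to Violet.

2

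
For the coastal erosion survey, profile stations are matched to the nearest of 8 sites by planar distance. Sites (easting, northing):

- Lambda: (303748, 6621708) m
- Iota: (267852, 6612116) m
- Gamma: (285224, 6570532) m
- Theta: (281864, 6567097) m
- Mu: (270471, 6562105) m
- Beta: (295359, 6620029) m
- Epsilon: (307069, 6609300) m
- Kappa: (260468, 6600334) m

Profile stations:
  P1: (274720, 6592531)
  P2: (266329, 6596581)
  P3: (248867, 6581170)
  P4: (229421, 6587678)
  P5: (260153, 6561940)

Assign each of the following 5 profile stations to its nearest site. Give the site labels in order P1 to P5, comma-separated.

P1 → Kappa (d²=264006313.00)
P2 → Kappa (d²=48436330.00)
P3 → Kappa (d²=501842097.00)
P4 → Kappa (d²=1124090545.00)
P5 → Mu (d²=106488349.00)

Kappa, Kappa, Kappa, Kappa, Mu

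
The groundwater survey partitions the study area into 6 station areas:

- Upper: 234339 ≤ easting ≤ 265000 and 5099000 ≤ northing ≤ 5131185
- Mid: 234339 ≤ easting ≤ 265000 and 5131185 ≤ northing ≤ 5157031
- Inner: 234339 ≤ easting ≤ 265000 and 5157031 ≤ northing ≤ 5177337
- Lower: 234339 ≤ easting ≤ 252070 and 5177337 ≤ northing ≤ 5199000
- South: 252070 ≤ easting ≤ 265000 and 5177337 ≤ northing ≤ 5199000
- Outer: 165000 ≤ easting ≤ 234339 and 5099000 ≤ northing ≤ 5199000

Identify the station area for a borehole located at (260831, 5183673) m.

The point has easting = 260831 and northing = 5183673.
Only South satisfies 252070 ≤ easting ≤ 265000 and 5177337 ≤ northing ≤ 5199000.

South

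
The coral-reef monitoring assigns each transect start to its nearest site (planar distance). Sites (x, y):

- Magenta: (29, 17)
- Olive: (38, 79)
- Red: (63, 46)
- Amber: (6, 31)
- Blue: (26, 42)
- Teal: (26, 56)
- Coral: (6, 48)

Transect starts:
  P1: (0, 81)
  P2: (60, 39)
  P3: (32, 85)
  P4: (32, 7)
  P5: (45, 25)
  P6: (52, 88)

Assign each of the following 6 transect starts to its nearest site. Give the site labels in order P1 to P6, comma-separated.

P1 → Coral (d²=1125.00)
P2 → Red (d²=58.00)
P3 → Olive (d²=72.00)
P4 → Magenta (d²=109.00)
P5 → Magenta (d²=320.00)
P6 → Olive (d²=277.00)

Coral, Red, Olive, Magenta, Magenta, Olive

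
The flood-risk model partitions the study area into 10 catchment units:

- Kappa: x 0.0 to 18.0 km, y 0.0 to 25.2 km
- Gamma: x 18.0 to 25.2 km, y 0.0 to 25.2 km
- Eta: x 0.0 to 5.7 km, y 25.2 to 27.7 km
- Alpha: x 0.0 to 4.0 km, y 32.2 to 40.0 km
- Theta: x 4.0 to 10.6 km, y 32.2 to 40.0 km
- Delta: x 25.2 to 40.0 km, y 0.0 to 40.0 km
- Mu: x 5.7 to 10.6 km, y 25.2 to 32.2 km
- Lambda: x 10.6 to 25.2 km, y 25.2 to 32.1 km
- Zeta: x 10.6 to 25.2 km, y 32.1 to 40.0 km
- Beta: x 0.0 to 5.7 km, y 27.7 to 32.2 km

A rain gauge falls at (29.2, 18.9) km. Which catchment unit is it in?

The point has x = 29.2 and y = 18.9.
Only Delta satisfies 25.2 ≤ x ≤ 40.0 and 0.0 ≤ y ≤ 40.0.

Delta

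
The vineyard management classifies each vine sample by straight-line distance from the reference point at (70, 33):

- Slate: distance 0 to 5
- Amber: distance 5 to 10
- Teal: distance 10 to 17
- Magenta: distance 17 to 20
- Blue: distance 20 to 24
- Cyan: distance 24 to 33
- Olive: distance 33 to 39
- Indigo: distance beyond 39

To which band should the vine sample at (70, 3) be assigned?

Cyan

Distance = √((70−70)² + (3−33)²) = √(0.000 + 900.000) = 30.000.
24 ≤ 30.000 < 33 → Cyan.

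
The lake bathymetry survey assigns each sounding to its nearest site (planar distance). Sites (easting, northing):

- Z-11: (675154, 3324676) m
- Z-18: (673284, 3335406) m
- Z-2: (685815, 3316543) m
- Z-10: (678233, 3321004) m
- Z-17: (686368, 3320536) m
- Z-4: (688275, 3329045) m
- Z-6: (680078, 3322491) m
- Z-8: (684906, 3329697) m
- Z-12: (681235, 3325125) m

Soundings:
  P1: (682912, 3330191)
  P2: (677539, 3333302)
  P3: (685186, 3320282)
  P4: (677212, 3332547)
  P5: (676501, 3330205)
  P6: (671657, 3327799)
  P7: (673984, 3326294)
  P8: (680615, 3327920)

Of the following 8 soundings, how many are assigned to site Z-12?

1

P1 → Z-8
P2 → Z-18
P3 → Z-17
P4 → Z-18
P5 → Z-11
P6 → Z-11
P7 → Z-11
P8 → Z-12
1 of the 8 goes to Z-12.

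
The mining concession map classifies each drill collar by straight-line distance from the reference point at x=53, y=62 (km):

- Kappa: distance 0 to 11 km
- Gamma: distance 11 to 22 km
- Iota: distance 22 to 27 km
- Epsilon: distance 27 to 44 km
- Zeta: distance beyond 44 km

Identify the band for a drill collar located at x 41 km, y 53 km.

Distance = √((41−53)² + (53−62)²) = √(144.000 + 81.000) = 15.000 km.
11 ≤ 15.000 < 22 → Gamma.

Gamma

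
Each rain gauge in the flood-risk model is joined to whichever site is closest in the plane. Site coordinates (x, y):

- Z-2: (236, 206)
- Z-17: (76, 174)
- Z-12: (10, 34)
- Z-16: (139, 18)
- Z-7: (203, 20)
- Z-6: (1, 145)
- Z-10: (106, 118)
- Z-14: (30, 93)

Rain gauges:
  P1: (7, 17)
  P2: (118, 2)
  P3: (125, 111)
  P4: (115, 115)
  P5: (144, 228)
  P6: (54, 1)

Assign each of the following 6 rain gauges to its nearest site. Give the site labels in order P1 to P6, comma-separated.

Z-12, Z-16, Z-10, Z-10, Z-17, Z-12

P1 → Z-12 (d²=298.00)
P2 → Z-16 (d²=697.00)
P3 → Z-10 (d²=410.00)
P4 → Z-10 (d²=90.00)
P5 → Z-17 (d²=7540.00)
P6 → Z-12 (d²=3025.00)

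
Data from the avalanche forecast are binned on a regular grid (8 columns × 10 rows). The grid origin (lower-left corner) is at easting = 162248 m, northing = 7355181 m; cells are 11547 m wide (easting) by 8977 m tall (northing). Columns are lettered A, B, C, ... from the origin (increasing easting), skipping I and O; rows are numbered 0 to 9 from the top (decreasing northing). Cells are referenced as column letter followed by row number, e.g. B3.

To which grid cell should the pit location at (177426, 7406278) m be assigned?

Column index: ⌊(177426 − 162248) / 11547⌋ = ⌊1.314⌋ = 1 → column B
Row offset from origin: ⌊(7406278 − 7355181) / 8977⌋ = ⌊5.692⌋ = 5 → row 4 (counted from top)

B4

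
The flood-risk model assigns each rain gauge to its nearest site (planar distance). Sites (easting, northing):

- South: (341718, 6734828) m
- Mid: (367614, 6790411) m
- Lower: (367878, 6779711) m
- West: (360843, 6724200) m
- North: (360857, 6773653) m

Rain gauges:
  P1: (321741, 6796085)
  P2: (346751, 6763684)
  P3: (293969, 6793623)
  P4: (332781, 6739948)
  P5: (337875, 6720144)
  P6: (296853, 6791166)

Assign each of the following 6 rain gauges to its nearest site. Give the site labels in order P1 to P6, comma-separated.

P1 → North (d²=2033256080.00)
P2 → North (d²=298360197.00)
P3 → North (d²=4872805444.00)
P4 → South (d²=106084369.00)
P5 → South (d²=230388505.00)
P6 → North (d²=4403217185.00)

North, North, North, South, South, North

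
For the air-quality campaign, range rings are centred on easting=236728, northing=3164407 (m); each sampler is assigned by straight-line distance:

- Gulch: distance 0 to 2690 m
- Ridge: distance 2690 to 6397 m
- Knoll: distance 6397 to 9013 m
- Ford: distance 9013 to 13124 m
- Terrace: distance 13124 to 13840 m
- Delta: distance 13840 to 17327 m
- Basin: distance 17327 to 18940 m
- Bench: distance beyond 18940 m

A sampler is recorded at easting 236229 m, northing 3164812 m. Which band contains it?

Distance = √((236229−236728)² + (3164812−3164407)²) = √(249001.000 + 164025.000) = 642.671 m.
0 ≤ 642.671 < 2690 → Gulch.

Gulch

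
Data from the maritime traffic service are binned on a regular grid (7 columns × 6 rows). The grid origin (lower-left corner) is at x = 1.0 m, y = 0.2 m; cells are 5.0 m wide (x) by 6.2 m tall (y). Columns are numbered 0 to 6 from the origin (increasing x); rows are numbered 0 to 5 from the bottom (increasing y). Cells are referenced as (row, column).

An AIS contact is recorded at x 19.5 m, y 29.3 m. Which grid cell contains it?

Column index: ⌊(19.5 − 1.0) / 5.0⌋ = ⌊3.700⌋ = 3
Row offset from origin: ⌊(29.3 − 0.2) / 6.2⌋ = ⌊4.694⌋ = 4 → row 4

(4, 3)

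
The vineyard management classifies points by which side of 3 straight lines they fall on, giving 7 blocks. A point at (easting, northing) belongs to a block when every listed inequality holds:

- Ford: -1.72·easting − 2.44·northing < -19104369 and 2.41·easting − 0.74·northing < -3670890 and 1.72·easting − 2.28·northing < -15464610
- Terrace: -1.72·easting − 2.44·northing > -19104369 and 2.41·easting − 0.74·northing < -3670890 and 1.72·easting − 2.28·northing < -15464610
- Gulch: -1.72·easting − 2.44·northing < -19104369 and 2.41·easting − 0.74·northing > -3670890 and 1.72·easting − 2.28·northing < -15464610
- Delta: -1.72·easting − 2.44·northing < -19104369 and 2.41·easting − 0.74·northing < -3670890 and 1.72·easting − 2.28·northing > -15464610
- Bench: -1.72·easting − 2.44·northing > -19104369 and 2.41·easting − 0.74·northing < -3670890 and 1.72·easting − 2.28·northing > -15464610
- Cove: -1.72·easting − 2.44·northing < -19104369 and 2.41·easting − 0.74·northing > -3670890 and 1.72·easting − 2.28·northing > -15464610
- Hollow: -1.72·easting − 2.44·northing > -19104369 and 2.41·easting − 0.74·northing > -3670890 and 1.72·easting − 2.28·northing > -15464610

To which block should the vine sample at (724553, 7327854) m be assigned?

Delta

-1.72·724553 − 2.44·7327854 = -19126194.920, which is < -19104369
2.41·724553 − 0.74·7327854 = -3676439.230, which is < -3670890
1.72·724553 − 2.28·7327854 = -15461275.960, which is > -15464610
This sign pattern matches Delta.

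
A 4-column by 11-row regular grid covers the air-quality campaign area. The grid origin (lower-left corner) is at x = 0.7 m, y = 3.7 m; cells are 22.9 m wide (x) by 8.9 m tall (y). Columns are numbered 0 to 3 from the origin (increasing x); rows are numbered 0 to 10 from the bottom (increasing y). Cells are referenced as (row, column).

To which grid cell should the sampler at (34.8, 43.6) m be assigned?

(4, 1)

Column index: ⌊(34.8 − 0.7) / 22.9⌋ = ⌊1.489⌋ = 1
Row offset from origin: ⌊(43.6 − 3.7) / 8.9⌋ = ⌊4.483⌋ = 4 → row 4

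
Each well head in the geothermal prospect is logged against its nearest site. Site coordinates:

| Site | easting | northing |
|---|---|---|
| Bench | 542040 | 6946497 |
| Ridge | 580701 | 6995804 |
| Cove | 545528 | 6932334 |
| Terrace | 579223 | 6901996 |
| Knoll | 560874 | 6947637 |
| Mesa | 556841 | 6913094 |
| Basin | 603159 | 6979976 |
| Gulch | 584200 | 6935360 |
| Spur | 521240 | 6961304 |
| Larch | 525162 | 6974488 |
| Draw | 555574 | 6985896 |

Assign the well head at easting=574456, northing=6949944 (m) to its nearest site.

Knoll

Squared distances to each site:
Bench: 1062678865.000; Ridge: 2142139625.000; Cove: 1146941284.000; Terrace: 2321734993.000; Knoll: 189792973.000; Mesa: 1668210725.000; Basin: 1725783233.000; Gulch: 307638592.000; Spur: 2960992256.000; Larch: 3032306372.000; Draw: 1649076228.000.
Minimum at Knoll.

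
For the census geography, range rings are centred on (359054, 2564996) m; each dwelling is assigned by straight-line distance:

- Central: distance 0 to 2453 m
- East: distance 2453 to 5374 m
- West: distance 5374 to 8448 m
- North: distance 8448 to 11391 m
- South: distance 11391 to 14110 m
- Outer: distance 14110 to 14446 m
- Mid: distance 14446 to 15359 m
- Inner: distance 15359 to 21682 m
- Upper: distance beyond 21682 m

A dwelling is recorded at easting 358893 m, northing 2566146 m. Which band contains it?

Central

Distance = √((358893−359054)² + (2566146−2564996)²) = √(25921.000 + 1322500.000) = 1161.215 m.
0 ≤ 1161.215 < 2453 → Central.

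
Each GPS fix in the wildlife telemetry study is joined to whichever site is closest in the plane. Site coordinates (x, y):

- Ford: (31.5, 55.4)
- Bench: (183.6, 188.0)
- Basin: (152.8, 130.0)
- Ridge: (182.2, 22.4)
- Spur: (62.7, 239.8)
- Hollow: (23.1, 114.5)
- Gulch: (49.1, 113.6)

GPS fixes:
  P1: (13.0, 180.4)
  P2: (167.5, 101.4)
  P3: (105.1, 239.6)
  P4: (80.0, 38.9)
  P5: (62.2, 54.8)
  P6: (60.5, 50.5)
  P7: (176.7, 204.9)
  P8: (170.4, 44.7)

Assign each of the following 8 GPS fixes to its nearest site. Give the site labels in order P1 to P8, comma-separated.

P1 → Hollow (d²=4444.82)
P2 → Basin (d²=1034.05)
P3 → Spur (d²=1797.80)
P4 → Ford (d²=2624.50)
P5 → Ford (d²=942.85)
P6 → Ford (d²=865.01)
P7 → Bench (d²=333.22)
P8 → Ridge (d²=636.53)

Hollow, Basin, Spur, Ford, Ford, Ford, Bench, Ridge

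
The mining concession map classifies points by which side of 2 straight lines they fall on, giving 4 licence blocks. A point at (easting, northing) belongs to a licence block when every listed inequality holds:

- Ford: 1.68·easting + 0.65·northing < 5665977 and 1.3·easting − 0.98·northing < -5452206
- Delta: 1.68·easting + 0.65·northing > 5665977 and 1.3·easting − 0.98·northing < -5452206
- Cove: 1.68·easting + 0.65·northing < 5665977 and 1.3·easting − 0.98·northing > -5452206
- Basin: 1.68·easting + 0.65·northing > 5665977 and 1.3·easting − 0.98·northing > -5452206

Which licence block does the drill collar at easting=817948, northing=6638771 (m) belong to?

Basin

1.68·817948 + 0.65·6638771 = 5689353.790, which is > 5665977
1.3·817948 − 0.98·6638771 = -5442663.180, which is > -5452206
This sign pattern matches Basin.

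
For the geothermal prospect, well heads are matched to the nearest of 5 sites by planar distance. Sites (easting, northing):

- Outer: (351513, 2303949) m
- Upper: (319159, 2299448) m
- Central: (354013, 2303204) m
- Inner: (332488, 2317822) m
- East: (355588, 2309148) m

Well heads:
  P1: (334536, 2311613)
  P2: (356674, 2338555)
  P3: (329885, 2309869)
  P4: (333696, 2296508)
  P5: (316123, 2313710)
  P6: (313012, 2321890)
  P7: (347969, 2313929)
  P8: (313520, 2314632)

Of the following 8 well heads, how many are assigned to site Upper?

P1 → Inner
P2 → East
P3 → Inner
P4 → Upper
P5 → Upper
P6 → Inner
P7 → East
P8 → Upper
3 of the 8 go to Upper.

3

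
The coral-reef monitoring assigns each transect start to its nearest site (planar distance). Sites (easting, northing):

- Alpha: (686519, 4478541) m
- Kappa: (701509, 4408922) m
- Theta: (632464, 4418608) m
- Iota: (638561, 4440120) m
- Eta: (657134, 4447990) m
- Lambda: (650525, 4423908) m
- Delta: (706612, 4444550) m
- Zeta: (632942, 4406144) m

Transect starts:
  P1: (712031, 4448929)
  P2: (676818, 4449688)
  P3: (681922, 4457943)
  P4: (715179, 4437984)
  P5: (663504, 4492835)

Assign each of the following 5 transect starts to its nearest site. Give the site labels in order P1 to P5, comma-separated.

Delta, Eta, Alpha, Delta, Alpha

P1 → Delta (d²=48541202.00)
P2 → Eta (d²=390343060.00)
P3 → Alpha (d²=445410013.00)
P4 → Delta (d²=116505845.00)
P5 → Alpha (d²=734008661.00)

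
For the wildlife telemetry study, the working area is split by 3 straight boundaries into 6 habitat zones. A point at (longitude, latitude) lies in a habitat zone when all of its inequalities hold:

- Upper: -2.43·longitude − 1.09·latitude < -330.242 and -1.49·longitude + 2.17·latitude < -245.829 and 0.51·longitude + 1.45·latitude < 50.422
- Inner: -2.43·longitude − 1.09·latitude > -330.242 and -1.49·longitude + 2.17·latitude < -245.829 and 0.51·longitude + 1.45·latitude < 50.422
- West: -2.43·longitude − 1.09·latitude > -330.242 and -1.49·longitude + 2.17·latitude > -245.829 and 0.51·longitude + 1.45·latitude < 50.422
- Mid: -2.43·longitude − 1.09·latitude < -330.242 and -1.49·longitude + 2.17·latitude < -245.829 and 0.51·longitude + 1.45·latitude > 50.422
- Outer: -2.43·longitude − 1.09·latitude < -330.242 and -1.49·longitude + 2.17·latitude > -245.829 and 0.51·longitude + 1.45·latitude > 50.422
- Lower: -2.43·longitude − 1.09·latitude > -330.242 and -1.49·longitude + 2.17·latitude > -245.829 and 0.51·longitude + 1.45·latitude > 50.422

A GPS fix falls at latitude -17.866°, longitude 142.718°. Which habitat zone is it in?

-2.43·142.718 − 1.09·-17.866 = -327.331, which is > -330.242
-1.49·142.718 + 2.17·-17.866 = -251.419, which is < -245.829
0.51·142.718 + 1.45·-17.866 = 46.880, which is < 50.422
This sign pattern matches Inner.

Inner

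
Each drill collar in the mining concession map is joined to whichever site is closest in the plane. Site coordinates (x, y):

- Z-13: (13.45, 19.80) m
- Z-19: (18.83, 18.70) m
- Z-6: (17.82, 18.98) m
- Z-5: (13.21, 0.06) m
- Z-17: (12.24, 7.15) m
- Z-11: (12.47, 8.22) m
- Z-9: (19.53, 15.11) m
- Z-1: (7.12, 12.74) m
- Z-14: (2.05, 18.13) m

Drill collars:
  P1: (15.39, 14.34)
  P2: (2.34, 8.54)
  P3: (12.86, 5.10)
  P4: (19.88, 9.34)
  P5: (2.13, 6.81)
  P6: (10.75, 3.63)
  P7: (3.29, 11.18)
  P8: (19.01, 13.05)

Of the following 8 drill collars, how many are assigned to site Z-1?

P1 → Z-9
P2 → Z-1
P3 → Z-17
P4 → Z-9
P5 → Z-1
P6 → Z-17
P7 → Z-1
P8 → Z-9
3 of the 8 go to Z-1.

3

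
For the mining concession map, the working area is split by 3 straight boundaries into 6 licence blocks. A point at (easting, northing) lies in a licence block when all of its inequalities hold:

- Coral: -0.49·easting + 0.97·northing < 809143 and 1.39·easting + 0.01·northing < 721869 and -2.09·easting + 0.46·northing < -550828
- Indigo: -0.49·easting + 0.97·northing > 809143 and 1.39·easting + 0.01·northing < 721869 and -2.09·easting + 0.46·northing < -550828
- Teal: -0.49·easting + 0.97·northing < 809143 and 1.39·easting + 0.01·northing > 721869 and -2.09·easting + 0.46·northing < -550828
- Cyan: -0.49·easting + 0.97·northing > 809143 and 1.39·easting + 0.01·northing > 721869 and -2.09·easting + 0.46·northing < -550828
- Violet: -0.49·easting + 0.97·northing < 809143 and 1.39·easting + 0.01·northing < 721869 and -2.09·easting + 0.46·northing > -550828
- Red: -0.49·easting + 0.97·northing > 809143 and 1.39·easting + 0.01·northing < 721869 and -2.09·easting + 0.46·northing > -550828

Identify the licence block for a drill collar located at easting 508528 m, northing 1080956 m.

-0.49·508528 + 0.97·1080956 = 799348.600, which is < 809143
1.39·508528 + 0.01·1080956 = 717663.480, which is < 721869
-2.09·508528 + 0.46·1080956 = -565583.760, which is < -550828
This sign pattern matches Coral.

Coral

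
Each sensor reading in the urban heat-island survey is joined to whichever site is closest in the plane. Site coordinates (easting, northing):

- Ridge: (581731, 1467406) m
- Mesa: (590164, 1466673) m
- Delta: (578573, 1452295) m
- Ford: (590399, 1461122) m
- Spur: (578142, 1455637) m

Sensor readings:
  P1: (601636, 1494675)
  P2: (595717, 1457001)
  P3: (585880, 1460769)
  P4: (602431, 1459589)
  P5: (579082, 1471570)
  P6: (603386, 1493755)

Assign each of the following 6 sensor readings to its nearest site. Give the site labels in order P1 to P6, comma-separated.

P1 → Mesa (d²=915718788.00)
P2 → Ford (d²=45263765.00)
P3 → Ford (d²=20545970.00)
P4 → Ford (d²=147119113.00)
P5 → Ridge (d²=24356097.00)
P6 → Mesa (d²=908256008.00)

Mesa, Ford, Ford, Ford, Ridge, Mesa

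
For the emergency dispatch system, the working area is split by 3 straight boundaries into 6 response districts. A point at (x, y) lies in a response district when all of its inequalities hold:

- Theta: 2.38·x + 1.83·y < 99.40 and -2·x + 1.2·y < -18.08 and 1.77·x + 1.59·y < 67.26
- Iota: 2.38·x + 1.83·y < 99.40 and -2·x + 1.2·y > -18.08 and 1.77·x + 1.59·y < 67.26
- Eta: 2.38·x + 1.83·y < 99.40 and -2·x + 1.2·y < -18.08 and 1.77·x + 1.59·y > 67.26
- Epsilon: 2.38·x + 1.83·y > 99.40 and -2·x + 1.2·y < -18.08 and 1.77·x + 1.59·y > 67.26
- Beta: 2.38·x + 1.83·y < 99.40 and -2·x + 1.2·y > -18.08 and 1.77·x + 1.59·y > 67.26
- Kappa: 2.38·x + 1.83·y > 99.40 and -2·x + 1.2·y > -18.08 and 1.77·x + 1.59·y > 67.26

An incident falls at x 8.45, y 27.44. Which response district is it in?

Iota

2.38·8.45 + 1.83·27.44 = 70.326, which is < 99.40
-2·8.45 + 1.2·27.44 = 16.028, which is > -18.08
1.77·8.45 + 1.59·27.44 = 58.586, which is < 67.26
This sign pattern matches Iota.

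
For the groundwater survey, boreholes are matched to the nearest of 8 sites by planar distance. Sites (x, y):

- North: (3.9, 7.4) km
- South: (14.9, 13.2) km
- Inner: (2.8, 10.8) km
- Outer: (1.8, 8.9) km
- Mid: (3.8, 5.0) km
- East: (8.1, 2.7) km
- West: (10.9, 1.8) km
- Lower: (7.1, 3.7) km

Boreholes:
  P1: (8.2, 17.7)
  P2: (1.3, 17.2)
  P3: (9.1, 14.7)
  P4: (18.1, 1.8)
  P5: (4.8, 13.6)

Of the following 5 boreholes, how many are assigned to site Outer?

P1 → South
P2 → Inner
P3 → South
P4 → West
P5 → Inner
0 of the 5 go to Outer.

0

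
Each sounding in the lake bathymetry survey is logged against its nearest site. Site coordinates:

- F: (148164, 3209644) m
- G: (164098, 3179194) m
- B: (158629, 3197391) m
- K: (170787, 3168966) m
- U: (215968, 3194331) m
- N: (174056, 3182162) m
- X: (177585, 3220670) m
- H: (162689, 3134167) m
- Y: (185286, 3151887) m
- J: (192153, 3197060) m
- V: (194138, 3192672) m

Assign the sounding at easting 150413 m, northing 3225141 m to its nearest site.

Squared distances to each site:
F: 245215010.000; G: 2298406034.000; B: 837565156.000; K: 3570730501.000; U: 5246714125.000; N: 2406185890.000; X: 758307425.000; H: 8426968852.000; Y: 6582274645.000; J: 2530770161.000; V: 2966111586.000.
Minimum at F.

F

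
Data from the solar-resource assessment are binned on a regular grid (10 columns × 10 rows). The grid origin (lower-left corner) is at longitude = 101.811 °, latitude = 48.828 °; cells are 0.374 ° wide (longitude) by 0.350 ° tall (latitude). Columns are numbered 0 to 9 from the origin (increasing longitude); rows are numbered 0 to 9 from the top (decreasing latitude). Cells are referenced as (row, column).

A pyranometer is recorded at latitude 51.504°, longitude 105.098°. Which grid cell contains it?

Column index: ⌊(105.098 − 101.811) / 0.374⌋ = ⌊8.789⌋ = 8
Row offset from origin: ⌊(51.504 − 48.828) / 0.350⌋ = ⌊7.646⌋ = 7 → row 2 (counted from top)

(2, 8)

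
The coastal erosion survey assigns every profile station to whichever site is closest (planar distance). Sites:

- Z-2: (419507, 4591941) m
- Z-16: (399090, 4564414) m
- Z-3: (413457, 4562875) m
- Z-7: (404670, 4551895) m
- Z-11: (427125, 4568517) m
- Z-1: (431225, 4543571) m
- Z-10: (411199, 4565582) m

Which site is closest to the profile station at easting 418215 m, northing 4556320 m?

Z-3

Squared distances to each site:
Z-2: 1270524905.000; Z-16: 431278461.000; Z-3: 65606589.000; Z-7: 203047650.000; Z-11: 228154909.000; Z-1: 331797101.000; Z-10: 135008900.000.
Minimum at Z-3.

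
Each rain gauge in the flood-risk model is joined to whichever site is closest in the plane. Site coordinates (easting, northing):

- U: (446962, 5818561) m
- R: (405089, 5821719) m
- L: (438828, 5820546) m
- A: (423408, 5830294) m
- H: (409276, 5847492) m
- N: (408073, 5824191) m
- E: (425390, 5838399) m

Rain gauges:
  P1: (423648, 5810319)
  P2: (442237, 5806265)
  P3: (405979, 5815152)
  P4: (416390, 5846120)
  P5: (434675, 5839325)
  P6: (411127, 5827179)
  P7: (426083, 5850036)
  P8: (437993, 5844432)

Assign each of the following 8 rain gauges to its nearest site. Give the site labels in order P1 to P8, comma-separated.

P1 → L (d²=335023929.00)
P2 → U (d²=173517241.00)
P3 → R (d²=43917589.00)
P4 → H (d²=52491380.00)
P5 → E (d²=87068701.00)
P6 → N (d²=18255060.00)
P7 → E (d²=135900018.00)
P8 → E (d²=195232698.00)

L, U, R, H, E, N, E, E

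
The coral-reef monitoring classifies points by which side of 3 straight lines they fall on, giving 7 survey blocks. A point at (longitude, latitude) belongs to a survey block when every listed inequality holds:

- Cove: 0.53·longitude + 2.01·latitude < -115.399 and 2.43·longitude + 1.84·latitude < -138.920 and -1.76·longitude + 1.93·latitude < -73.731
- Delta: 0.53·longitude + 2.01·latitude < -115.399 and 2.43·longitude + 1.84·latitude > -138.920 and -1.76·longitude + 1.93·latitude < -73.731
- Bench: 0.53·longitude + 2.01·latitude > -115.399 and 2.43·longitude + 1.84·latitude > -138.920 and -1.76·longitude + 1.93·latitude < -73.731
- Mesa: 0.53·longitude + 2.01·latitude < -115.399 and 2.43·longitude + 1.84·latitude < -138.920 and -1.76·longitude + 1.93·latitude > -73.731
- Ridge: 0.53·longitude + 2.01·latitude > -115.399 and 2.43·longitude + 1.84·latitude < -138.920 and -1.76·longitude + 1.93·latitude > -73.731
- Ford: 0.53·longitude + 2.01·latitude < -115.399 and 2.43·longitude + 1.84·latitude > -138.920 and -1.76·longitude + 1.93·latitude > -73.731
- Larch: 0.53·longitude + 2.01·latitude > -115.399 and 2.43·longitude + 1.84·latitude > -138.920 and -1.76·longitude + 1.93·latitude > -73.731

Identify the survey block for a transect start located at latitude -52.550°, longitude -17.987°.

0.53·-17.987 + 2.01·-52.550 = -115.159, which is > -115.399
2.43·-17.987 + 1.84·-52.550 = -140.400, which is < -138.920
-1.76·-17.987 + 1.93·-52.550 = -69.764, which is > -73.731
This sign pattern matches Ridge.

Ridge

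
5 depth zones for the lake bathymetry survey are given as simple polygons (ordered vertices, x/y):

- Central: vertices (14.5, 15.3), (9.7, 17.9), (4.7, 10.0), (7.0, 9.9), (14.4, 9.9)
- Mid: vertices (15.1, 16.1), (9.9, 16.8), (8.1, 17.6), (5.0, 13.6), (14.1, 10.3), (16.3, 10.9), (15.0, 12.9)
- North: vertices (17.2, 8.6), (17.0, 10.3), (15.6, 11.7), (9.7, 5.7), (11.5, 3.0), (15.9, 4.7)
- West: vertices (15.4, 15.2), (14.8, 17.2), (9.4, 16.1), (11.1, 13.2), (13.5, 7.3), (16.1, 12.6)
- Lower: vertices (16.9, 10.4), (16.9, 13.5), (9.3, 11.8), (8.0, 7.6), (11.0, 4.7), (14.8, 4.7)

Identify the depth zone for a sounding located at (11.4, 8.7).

Lower

Cast a ray rightward from (11.4, 8.7). For each polygon, the edges (by vertex number in listed order) whose endpoints lie on opposite sides of y = 8.7, where each meets that height, and whether that is right or left of the point:
Central: no edge straddles that height → 0 crossings.
Mid: no edge straddles that height → 0 crossings.
North: 1–2 at x≈17.19 (right), 3–4 at x≈12.65 (right) → 2 crossings.
West: 4–5 at x≈12.93 (right), 5–6 at x≈14.19 (right) → 2 crossings.
Lower: 3–4 at x≈8.34 (left), 6–1 at x≈16.27 (right) → 1 crossing.
Only Lower has an odd count, so the point is inside Lower.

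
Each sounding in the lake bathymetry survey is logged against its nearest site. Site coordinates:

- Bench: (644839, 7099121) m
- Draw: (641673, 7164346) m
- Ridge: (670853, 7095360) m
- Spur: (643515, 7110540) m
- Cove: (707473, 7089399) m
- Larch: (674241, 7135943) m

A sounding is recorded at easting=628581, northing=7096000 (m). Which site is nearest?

Squared distances to each site:
Bench: 274063205.000; Draw: 4842576180.000; Ridge: 1787331584.000; Spur: 434435956.000; Cove: 6267520865.000; Larch: 3680278849.000.
Minimum at Bench.

Bench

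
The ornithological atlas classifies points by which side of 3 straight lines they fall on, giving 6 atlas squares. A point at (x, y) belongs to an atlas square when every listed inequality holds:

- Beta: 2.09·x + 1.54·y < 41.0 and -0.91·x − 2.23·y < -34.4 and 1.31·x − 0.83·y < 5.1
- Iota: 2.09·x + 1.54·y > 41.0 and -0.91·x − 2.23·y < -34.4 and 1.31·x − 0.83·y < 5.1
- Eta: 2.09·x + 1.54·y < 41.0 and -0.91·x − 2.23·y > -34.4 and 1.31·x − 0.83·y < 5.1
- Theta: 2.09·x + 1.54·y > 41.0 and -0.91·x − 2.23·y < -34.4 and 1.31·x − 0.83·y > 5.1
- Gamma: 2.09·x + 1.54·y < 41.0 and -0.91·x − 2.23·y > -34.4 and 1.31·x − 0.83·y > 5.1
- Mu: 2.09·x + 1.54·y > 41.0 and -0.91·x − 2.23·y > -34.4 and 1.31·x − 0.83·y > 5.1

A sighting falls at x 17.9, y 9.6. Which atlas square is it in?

2.09·17.9 + 1.54·9.6 = 52.195, which is > 41.0
-0.91·17.9 − 2.23·9.6 = -37.697, which is < -34.4
1.31·17.9 − 0.83·9.6 = 15.481, which is > 5.1
This sign pattern matches Theta.

Theta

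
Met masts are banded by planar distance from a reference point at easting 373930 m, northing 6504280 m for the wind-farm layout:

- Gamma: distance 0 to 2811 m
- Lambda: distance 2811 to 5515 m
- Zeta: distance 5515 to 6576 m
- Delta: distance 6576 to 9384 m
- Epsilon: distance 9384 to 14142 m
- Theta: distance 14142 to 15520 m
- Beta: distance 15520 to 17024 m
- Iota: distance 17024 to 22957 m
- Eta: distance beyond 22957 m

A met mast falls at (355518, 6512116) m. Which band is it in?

Distance = √((355518−373930)² + (6512116−6504280)²) = √(339001744.000 + 61402896.000) = 20010.113 m.
17024 ≤ 20010.113 < 22957 → Iota.

Iota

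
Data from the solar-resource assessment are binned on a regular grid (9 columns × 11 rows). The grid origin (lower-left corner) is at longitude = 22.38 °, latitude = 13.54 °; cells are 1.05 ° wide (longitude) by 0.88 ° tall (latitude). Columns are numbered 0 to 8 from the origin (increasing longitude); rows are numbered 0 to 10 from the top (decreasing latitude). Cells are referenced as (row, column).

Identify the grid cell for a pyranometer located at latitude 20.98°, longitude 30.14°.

Column index: ⌊(30.14 − 22.38) / 1.05⌋ = ⌊7.390⌋ = 7
Row offset from origin: ⌊(20.98 − 13.54) / 0.88⌋ = ⌊8.455⌋ = 8 → row 2 (counted from top)

(2, 7)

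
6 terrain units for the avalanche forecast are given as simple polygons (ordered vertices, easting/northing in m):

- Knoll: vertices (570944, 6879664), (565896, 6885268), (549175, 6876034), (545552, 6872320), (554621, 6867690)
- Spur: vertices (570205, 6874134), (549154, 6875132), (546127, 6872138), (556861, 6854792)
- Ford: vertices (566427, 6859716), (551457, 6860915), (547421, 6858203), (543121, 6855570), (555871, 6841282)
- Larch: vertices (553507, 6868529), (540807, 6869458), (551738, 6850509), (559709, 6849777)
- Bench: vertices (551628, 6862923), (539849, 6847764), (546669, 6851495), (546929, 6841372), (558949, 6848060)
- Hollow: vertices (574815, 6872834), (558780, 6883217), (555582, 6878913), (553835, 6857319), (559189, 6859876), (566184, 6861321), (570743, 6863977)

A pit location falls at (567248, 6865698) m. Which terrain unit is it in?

Cast a ray rightward from (567248, 6865698). For each polygon, the edges (by vertex number in listed order) whose endpoints lie on opposite sides of northing = 6865698, where each meets that height, and whether that is right or left of the point:
Knoll: no edge straddles that height → 0 crossings.
Spur: 3–4 at easting≈550112.2 (left), 4–1 at easting≈564385.0 (left) → 0 crossings.
Ford: no edge straddles that height → 0 crossings.
Larch: 2–3 at easting≈542976.0 (left), 4–1 at easting≈554443.3 (left) → 0 crossings.
Bench: no edge straddles that height → 0 crossings.
Hollow: 3–4 at easting≈554512.9 (left), 7–1 at easting≈571534.2 (right) → 1 crossing.
Only Hollow has an odd count, so the point is inside Hollow.

Hollow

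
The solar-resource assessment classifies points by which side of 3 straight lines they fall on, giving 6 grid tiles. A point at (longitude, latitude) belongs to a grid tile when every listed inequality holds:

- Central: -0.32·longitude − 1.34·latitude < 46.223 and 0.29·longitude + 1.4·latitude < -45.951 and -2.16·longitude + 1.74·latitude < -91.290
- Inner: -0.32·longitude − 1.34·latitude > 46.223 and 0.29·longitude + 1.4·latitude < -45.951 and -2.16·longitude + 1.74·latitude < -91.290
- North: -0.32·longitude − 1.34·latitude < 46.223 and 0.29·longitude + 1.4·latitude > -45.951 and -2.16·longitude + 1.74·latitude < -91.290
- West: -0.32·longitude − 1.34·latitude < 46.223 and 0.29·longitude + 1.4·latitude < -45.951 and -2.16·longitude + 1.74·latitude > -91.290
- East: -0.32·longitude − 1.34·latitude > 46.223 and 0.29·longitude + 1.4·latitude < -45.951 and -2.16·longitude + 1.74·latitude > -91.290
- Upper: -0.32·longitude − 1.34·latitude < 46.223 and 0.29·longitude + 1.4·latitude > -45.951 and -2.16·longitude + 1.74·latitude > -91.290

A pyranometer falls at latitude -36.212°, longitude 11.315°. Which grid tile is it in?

-0.32·11.315 − 1.34·-36.212 = 44.903, which is < 46.223
0.29·11.315 + 1.4·-36.212 = -47.415, which is < -45.951
-2.16·11.315 + 1.74·-36.212 = -87.449, which is > -91.290
This sign pattern matches West.

West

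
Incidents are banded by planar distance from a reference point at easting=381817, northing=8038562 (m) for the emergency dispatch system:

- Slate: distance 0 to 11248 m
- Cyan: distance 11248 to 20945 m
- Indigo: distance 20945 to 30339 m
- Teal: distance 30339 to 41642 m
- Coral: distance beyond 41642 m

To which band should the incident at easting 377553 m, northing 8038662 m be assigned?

Distance = √((377553−381817)² + (8038662−8038562)²) = √(18181696.000 + 10000.000) = 4265.172 m.
0 ≤ 4265.172 < 11248 → Slate.

Slate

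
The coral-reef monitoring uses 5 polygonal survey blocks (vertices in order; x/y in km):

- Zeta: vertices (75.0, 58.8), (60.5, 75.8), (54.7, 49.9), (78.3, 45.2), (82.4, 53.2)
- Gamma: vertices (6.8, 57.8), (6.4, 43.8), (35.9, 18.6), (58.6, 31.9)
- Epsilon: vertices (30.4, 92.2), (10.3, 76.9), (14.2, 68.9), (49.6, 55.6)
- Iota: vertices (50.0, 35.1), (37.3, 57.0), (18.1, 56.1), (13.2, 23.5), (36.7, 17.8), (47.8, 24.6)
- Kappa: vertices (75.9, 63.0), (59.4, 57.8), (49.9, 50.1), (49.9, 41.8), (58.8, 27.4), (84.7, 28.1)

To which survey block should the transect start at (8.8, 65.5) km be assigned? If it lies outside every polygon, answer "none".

Cast a ray rightward from (8.8, 65.5). For each polygon, the edges (by vertex number in listed order) whose endpoints lie on opposite sides of y = 65.5, where each meets that height, and whether that is right or left of the point:
Zeta: 1–2 at x≈69.29 (right), 2–3 at x≈58.19 (right) → 2 crossings.
Gamma: no edge straddles that height → 0 crossings.
Epsilon: 3–4 at x≈23.25 (right), 4–1 at x≈44.41 (right) → 2 crossings.
Iota: no edge straddles that height → 0 crossings.
Kappa: no edge straddles that height → 0 crossings.
All counts are even, so the point lies outside every listed polygon.

none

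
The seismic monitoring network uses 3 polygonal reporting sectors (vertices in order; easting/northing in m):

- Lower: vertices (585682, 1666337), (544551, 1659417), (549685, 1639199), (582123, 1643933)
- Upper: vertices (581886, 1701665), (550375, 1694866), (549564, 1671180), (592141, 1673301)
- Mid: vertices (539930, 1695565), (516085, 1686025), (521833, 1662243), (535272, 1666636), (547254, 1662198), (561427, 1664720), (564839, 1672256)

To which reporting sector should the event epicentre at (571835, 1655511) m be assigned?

Lower

Cast a ray rightward from (571835, 1655511). For each polygon, the edges (by vertex number in listed order) whose endpoints lie on opposite sides of northing = 1655511, where each meets that height, and whether that is right or left of the point:
Lower: 2–3 at easting≈545542.9 (left), 4–1 at easting≈583962.2 (right) → 1 crossing.
Upper: no edge straddles that height → 0 crossings.
Mid: no edge straddles that height → 0 crossings.
Only Lower has an odd count, so the point is inside Lower.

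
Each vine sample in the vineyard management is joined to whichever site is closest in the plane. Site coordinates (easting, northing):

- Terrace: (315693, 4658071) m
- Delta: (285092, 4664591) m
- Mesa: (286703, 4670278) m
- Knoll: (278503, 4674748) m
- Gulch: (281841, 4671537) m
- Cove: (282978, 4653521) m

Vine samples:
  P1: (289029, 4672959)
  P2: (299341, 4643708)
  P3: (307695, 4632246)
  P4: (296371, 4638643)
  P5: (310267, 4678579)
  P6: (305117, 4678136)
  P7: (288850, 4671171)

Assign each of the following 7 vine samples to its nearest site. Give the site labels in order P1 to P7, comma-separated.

P1 → Mesa (d²=12598037.00)
P2 → Cove (d²=364042738.00)
P3 → Terrace (d²=730898629.00)
P4 → Cove (d²=400727333.00)
P5 → Terrace (d²=450019540.00)
P6 → Mesa (d²=400823560.00)
P7 → Mesa (d²=5407058.00)

Mesa, Cove, Terrace, Cove, Terrace, Mesa, Mesa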